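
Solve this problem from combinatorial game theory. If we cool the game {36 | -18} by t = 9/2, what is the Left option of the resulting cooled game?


Original game: {36 | -18} (a switch {a | b} with a > b).
Cooling by t (for t below the temperature (a - b)/2 = 27) taxes each move by t: {a | b} cooled by t is {a - t | b + t}.
Cooling amount: t = 9/2
Cooled Left option: 36 - 9/2 = 63/2
Cooled Right option: -18 + 9/2 = -27/2
Cooled game: {63/2 | -27/2}
Left option = 63/2

63/2


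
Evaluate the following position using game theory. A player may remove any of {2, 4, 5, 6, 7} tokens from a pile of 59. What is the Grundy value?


The subtraction set is S = {2, 4, 5, 6, 7}.
G(k) = mex{ G(k - s) : s in S, s <= k }. We compute iteratively: G(0) = 0.
G(1) = mex({}) = 0
G(2) = mex({0}) = 1
G(3) = mex({0}) = 1
G(4) = mex({0, 1}) = 2
G(5) = mex({0, 1}) = 2
G(6) = mex({0, 1, 2}) = 3
G(7) = mex({0, 1, 2}) = 3
G(8) = mex({0, 1, 2, 3}) = 4
G(9) = mex({1, 2, 3}) = 0
G(10) = mex({1, 2, 3, 4}) = 0
G(11) = mex({0, 2, 3}) = 1
G(12) = mex({0, 2, 3, 4}) = 1
G(13) = mex({0, 1, 3, 4}) = 2
G(14) = mex({0, 1, 3, 4}) = 2
G(15) = mex({0, 1, 2, 4}) = 3
Observe that G(9)..G(15) = 0, 0, 1, 1, 2, 2, 3 repeats G(0)..G(6) = 0, 0, 1, 1, 2, 2, 3.
For k >= max(S) = 7, G(k) is determined by the previous 7 values G(k-7)..G(k-1); a window of 7 consecutive values has recurred shifted by 9, so by induction G(k + 9) = G(k) for all k >= 0: the sequence is periodic from the start with period 9.
One period: G(0..8) = 0, 0, 1, 1, 2, 2, 3, 3, 4.
59 mod 9 = 5, so G(59) = G(5) = 2.

2


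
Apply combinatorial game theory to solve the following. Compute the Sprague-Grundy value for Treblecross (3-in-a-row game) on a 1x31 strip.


Treblecross: place X on empty cells; 3-in-a-row wins.
Playing within two cells of an existing X lets the opponent win at once, so sensible play treats the cells i-2..i+2 around each X as dead. The player left with no safe cell loses, so this is a normal-play take-away game on strips of safe cells.
Placing X at cell i (0-indexed) of a strip of k safe cells leaves independent strips of sizes max(0, i-2) and max(0, k-i-3). Hence G(k) = mex{ G(max(0,i-2)) XOR G(max(0,k-i-3)) : 0 <= i < k }, with G(0) = 0.
G(1): splits (0,0):0^0=0 -> mex({0}) = 1
G(2): splits (0,0):0^0=0 -> mex({0}) = 1
G(3): splits (0,0):0^0=0 -> mex({0}) = 1
G(4): splits (0,1):0^1=1 (0,0):0^0=0 -> mex({0, 1}) = 2
G(5): splits (0,2):0^1=1 (0,1):0^1=1 (0,0):0^0=0 -> mex({0, 1}) = 2
G(6) = mex({1}) = 0
G(7) = mex({0, 1, 2}) = 3
G(8) = mex({0, 1, 2}) = 3
G(9) = mex({0, 2}) = 1
G(10) = mex({0, 2, 3}) = 1
G(11) = mex({0, 3}) = 1
G(12) = mex({1, 3}) = 0
G(13) = mex({0, 1, 2, 3}) = 4
G(14) = mex({0, 1, 2}) = 3
G(15) = mex({0, 1, 2}) = 3
G(16) = mex({0, 1, 2, 4}) = 3
G(17) = mex({0, 1, 3, 4}) = 2
G(18) = mex({0, 1, 3, 4}) = 2
G(19) = mex({0, 1, 3, 5}) = 2
G(20) = mex({0, 1, 2, 3, 5}) = 4
G(21) = mex({0, 1, 2, 3, 5}) = 4
G(22) = mex({1, 2, 6}) = 0
G(23) = mex({0, 1, 2, 3, 4, 6}) = 5
G(24) = mex({0, 1, 2, 3, 4}) = 5
G(25) = mex({0, 1, 3, 4, 7}) = 2
G(26) = mex({0, 1, 3, 4, 5, 7}) = 2
G(27) = mex({0, 1, 3, 5}) = 2
G(28) = mex({0, 1, 2, 5}) = 3
G(29) = mex({0, 1, 2, 4, 5, 6}) = 3
G(30) = mex({1, 2, 4, 6}) = 0
G(31) = mex({0, 1, 2, 3, 4, 6}) = 5
Therefore G(31) = 5.

5


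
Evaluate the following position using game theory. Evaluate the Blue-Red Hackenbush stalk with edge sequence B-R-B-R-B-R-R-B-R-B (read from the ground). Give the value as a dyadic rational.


Edges (from ground): B-R-B-R-B-R-R-B-R-B
By Berlekamp's sign-expansion rule, a Blue-Red Hackenbush stalk has the value of the surreal number whose sign sequence is the edge sequence with B -> + and R -> -.
Sign sequence: +-+-+--+-+
Trace the sign expansion in the surreal number tree, starting from 0:
Edge 1: B (sign +) -> bounds (0, +inf), value = 1
Edge 2: R (sign -) -> bounds (0, 1), value = 1/2
Edge 3: B (sign +) -> bounds (1/2, 1), value = 3/4
Edge 4: R (sign -) -> bounds (1/2, 3/4), value = 5/8
Edge 5: B (sign +) -> bounds (5/8, 3/4), value = 11/16
Edge 6: R (sign -) -> bounds (5/8, 11/16), value = 21/32
Edge 7: R (sign -) -> bounds (5/8, 21/32), value = 41/64
Edge 8: B (sign +) -> bounds (41/64, 21/32), value = 83/128
Edge 9: R (sign -) -> bounds (41/64, 83/128), value = 165/256
Edge 10: B (sign +) -> bounds (165/256, 83/128), value = 331/512
Game value = 331/512

331/512


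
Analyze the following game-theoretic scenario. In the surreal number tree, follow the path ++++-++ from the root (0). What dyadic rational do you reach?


Sign expansion: ++++-++
Rule: track bounds (lo, hi), initially (-inf, +inf). On '+', the current value becomes lo and we move to the simplest number in (value, hi): value + 1 if hi = +inf, otherwise the midpoint (value + hi)/2. On '-', the current value becomes hi and we move to value - 1 if lo = -inf, otherwise the midpoint (lo + value)/2.
Start at 0.
Step 1: sign = +, move right. Bounds: (0, +inf). Value = 1
Step 2: sign = +, move right. Bounds: (1, +inf). Value = 2
Step 3: sign = +, move right. Bounds: (2, +inf). Value = 3
Step 4: sign = +, move right. Bounds: (3, +inf). Value = 4
Step 5: sign = -, move left. Bounds: (3, 4). Value = 7/2
Step 6: sign = +, move right. Bounds: (7/2, 4). Value = 15/4
Step 7: sign = +, move right. Bounds: (15/4, 4). Value = 31/8
The surreal number with sign expansion ++++-++ is 31/8.

31/8


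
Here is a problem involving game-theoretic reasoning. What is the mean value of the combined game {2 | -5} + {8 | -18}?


G1 = {2 | -5}, G2 = {8 | -18}
Each is a switch {a | b} with numbers a > b; its mean value is (a + b)/2, and mean value is additive over game sums: m(G1 + G2) = m(G1) + m(G2).
Mean of G1 = (2 + (-5))/2 = -3/2 = -3/2
Mean of G2 = (8 + (-18))/2 = -10/2 = -5
Mean of G1 + G2 = -3/2 + -5 = -13/2

-13/2


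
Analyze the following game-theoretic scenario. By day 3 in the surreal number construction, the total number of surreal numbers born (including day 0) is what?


Day 0: {|} = 0 is born. Count = 1.
Day n: the number of surreal numbers born by day n is 2^(n+1) - 1.
By day 0: 2^1 - 1 = 1
By day 1: 2^2 - 1 = 3
By day 2: 2^3 - 1 = 7
By day 3: 2^4 - 1 = 15
By day 3: 15 surreal numbers.

15


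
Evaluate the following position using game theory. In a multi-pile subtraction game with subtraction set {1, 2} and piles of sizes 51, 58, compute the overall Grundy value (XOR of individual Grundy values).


Subtraction set: {1, 2}
For this subtraction set, G(n) = n mod 3 (period = max + 1 = 3).
Pile 1 (size 51): G(51) = 51 mod 3 = 0
Pile 2 (size 58): G(58) = 58 mod 3 = 1
Total Grundy value = XOR of all: 0 XOR 1 = 1

1


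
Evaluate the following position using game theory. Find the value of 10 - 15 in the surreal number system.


x = 10, y = 15
x - y = 10 - 15 = -5

-5


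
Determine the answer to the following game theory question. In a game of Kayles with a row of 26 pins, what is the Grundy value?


Kayles: a move removes 1 or 2 adjacent pins from a contiguous row.
Removing pins from a row of k leaves two independent rows (a, b) with a + b = k - 1 (one pin) or a + b = k - 2 (two pins); an end removal gives a = 0.
By Sprague-Grundy, G(k) = mex{ G(a) XOR G(b) } over all these splits. G(0) = 0.
G(1): splits (0,0):0^0=0 -> mex({0}) = 1
G(2): splits (0,1):0^1=1 (0,0):0^0=0 -> mex({0, 1}) = 2
G(3): splits (0,2):0^2=2 (1,1):1^1=0 (0,1):0^1=1 -> mex({0, 1, 2}) = 3
G(4): splits (0,3):0^3=3 (1,2):1^2=3 (0,2):0^2=2 (1,1):1^1=0 -> mex({0, 2, 3}) = 1
G(5): splits (0,4):0^1=1 (1,3):1^3=2 (2,2):2^2=0 (0,3):0^3=3 (1,2):1^2=3 -> mex({0, 1, 2, 3}) = 4
G(6) = mex({0, 1, 2, 4}) = 3
G(7) = mex({0, 1, 3, 4, 5}) = 2
G(8) = mex({0, 2, 3, 5, 6}) = 1
G(9) = mex({0, 1, 2, 3, 6, 7}) = 4
G(10) = mex({0, 1, 3, 4, 5, 7}) = 2
G(11) = mex({0, 1, 2, 3, 4, 5}) = 6
G(12) = mex({0, 1, 2, 3, 5, 6, 7}) = 4
G(13) = mex({0, 2, 3, 4, 6, 7}) = 1
G(14) = mex({0, 1, 4, 5, 6, 7}) = 2
G(15) = mex({0, 1, 2, 3, 4, 5, 6}) = 7
G(16) = mex({0, 2, 3, 5, 6, 7}) = 1
G(17) = mex({0, 1, 2, 3, 5, 6, 7}) = 4
G(18) = mex({0, 1, 2, 4, 5, 6}) = 3
G(19) = mex({0, 1, 3, 4, 5, 7}) = 2
G(20) = mex({0, 2, 3, 4, 5, 6, 7}) = 1
G(21) = mex({0, 1, 2, 3, 5, 6, 7}) = 4
G(22) = mex({0, 1, 2, 3, 4, 5, 7}) = 6
G(23) = mex({0, 1, 2, 3, 4, 5, 6}) = 7
G(24) = mex({0, 1, 2, 3, 5, 6, 7}) = 4
G(25) = mex({0, 2, 3, 4, 6, 7}) = 1
G(26) = mex({0, 1, 3, 4, 5, 6, 7}) = 2
Therefore G(26) = 2.

2


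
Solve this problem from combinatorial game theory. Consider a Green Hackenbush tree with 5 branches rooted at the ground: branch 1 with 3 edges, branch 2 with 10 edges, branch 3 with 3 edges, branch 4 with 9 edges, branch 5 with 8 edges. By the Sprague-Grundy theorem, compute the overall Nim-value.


The tree has 5 branches from the ground vertex.
In Green Hackenbush, the Nim-value of a simple path of length k is k.
Branch 1: length 3, Nim-value = 3
Branch 2: length 10, Nim-value = 10
Branch 3: length 3, Nim-value = 3
Branch 4: length 9, Nim-value = 9
Branch 5: length 8, Nim-value = 8
Total Nim-value = XOR of all branch values:
0 XOR 3 = 3
3 XOR 10 = 9
9 XOR 3 = 10
10 XOR 9 = 3
3 XOR 8 = 11
Nim-value of the tree = 11

11


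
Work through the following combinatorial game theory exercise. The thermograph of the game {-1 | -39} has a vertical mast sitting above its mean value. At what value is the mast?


Game = {-1 | -39}, a switch {a | b} with numbers a > b.
Its thermograph has left wall a - t and right wall b + t, which meet at t = (a - b)/2, where both equal (a + b)/2. So the mast (mean value) is at (a + b)/2.
Mean = (-1 + (-39))/2 = -40/2 = -20

-20


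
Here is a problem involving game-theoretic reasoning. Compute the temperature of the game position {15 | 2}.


The game is {15 | 2}, a switch {a | b} with numbers a > b.
Cooling {a | b} by t gives {a - t | b + t}, which stops being hot when a - t = b + t, i.e. at t = (a - b)/2. So the temperature of a switch is (a - b)/2.
Temperature = (Left option - Right option) / 2
= (15 - (2)) / 2
= 13 / 2
= 13/2

13/2


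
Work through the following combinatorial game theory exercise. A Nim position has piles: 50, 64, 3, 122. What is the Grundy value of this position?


We need the XOR (exclusive or) of all pile sizes.
After XOR-ing pile 1 (size 50): 0 XOR 50 = 50
After XOR-ing pile 2 (size 64): 50 XOR 64 = 114
After XOR-ing pile 3 (size 3): 114 XOR 3 = 113
After XOR-ing pile 4 (size 122): 113 XOR 122 = 11
The Nim-value of this position is 11.

11


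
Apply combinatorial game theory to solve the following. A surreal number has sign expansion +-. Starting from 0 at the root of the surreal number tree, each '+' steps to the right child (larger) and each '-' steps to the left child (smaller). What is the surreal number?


Sign expansion: +-
Rule: track bounds (lo, hi), initially (-inf, +inf). On '+', the current value becomes lo and we move to the simplest number in (value, hi): value + 1 if hi = +inf, otherwise the midpoint (value + hi)/2. On '-', the current value becomes hi and we move to value - 1 if lo = -inf, otherwise the midpoint (lo + value)/2.
Start at 0.
Step 1: sign = +, move right. Bounds: (0, +inf). Value = 1
Step 2: sign = -, move left. Bounds: (0, 1). Value = 1/2
The surreal number with sign expansion +- is 1/2.

1/2


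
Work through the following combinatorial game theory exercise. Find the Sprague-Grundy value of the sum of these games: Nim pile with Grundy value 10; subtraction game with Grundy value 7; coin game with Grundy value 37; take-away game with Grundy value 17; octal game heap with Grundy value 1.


By the Sprague-Grundy theorem, the Grundy value of a sum of games is the XOR of individual Grundy values.
Nim pile: Grundy value = 10. Running XOR: 0 XOR 10 = 10
subtraction game: Grundy value = 7. Running XOR: 10 XOR 7 = 13
coin game: Grundy value = 37. Running XOR: 13 XOR 37 = 40
take-away game: Grundy value = 17. Running XOR: 40 XOR 17 = 57
octal game heap: Grundy value = 1. Running XOR: 57 XOR 1 = 56
The combined Grundy value is 56.

56


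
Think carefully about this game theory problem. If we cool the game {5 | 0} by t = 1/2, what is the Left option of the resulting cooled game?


Original game: {5 | 0} (a switch {a | b} with a > b).
Cooling by t (for t below the temperature (a - b)/2 = 5/2) taxes each move by t: {a | b} cooled by t is {a - t | b + t}.
Cooling amount: t = 1/2
Cooled Left option: 5 - 1/2 = 9/2
Cooled Right option: 0 + 1/2 = 1/2
Cooled game: {9/2 | 1/2}
Left option = 9/2

9/2


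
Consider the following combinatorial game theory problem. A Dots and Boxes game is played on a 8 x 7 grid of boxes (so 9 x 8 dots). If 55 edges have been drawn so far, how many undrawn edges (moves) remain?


Grid: 8 x 7 boxes, i.e. 9 rows and 8 columns of dots.
Horizontal edges: (rows + 1) * cols = 9 * 7 = 63
Vertical edges: rows * (cols + 1) = 8 * 8 = 64
Total edges: 63 + 64 = 127
Edges drawn: 55
Remaining: 127 - 55 = 72

72


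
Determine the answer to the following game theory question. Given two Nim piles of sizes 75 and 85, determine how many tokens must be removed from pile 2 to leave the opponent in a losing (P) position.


Piles: 75 and 85
Current XOR: 75 XOR 85 = 30 (non-zero, so this is an N-position).
To make the XOR zero, we need to find a move that balances the piles.
For pile 2 (size 85): target = 85 XOR 30 = 75
We reduce pile 2 from 85 to 75.
Tokens removed: 85 - 75 = 10
Verification: 75 XOR 75 = 0

10


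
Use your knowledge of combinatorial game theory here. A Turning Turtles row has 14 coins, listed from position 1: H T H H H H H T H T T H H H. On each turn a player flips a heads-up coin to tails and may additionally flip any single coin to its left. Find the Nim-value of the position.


Coins: H T H H H H H T H T T H H H
Key fact: a single head at position k behaves exactly like a Nim heap of size k (turning it to T and optionally flipping a coin at j < k corresponds to moving the heap from k to j, or to 0), and heads combine as a disjunctive sum (two heads at the same place would cancel, matching j XOR j = 0). So the Nim-value is the XOR of the 1-indexed positions of the heads.
Face-up positions (1-indexed): [1, 3, 4, 5, 6, 7, 9, 12, 13, 14]
XOR 0 with 1: 0 XOR 1 = 1
XOR 1 with 3: 1 XOR 3 = 2
XOR 2 with 4: 2 XOR 4 = 6
XOR 6 with 5: 6 XOR 5 = 3
XOR 3 with 6: 3 XOR 6 = 5
XOR 5 with 7: 5 XOR 7 = 2
XOR 2 with 9: 2 XOR 9 = 11
XOR 11 with 12: 11 XOR 12 = 7
XOR 7 with 13: 7 XOR 13 = 10
XOR 10 with 14: 10 XOR 14 = 4
Nim-value = 4

4


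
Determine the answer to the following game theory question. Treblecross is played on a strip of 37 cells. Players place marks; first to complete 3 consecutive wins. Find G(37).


Treblecross: place X on empty cells; 3-in-a-row wins.
Playing within two cells of an existing X lets the opponent win at once, so sensible play treats the cells i-2..i+2 around each X as dead. The player left with no safe cell loses, so this is a normal-play take-away game on strips of safe cells.
Placing X at cell i (0-indexed) of a strip of k safe cells leaves independent strips of sizes max(0, i-2) and max(0, k-i-3). Hence G(k) = mex{ G(max(0,i-2)) XOR G(max(0,k-i-3)) : 0 <= i < k }, with G(0) = 0.
G(1): splits (0,0):0^0=0 -> mex({0}) = 1
G(2): splits (0,0):0^0=0 -> mex({0}) = 1
G(3): splits (0,0):0^0=0 -> mex({0}) = 1
G(4): splits (0,1):0^1=1 (0,0):0^0=0 -> mex({0, 1}) = 2
G(5): splits (0,2):0^1=1 (0,1):0^1=1 (0,0):0^0=0 -> mex({0, 1}) = 2
G(6) = mex({1}) = 0
G(7) = mex({0, 1, 2}) = 3
G(8) = mex({0, 1, 2}) = 3
G(9) = mex({0, 2}) = 1
G(10) = mex({0, 2, 3}) = 1
G(11) = mex({0, 3}) = 1
G(12) = mex({1, 3}) = 0
G(13) = mex({0, 1, 2, 3}) = 4
G(14) = mex({0, 1, 2}) = 3
G(15) = mex({0, 1, 2}) = 3
G(16) = mex({0, 1, 2, 4}) = 3
G(17) = mex({0, 1, 3, 4}) = 2
G(18) = mex({0, 1, 3, 4}) = 2
G(19) = mex({0, 1, 3, 5}) = 2
G(20) = mex({0, 1, 2, 3, 5}) = 4
G(21) = mex({0, 1, 2, 3, 5}) = 4
G(22) = mex({1, 2, 6}) = 0
G(23) = mex({0, 1, 2, 3, 4, 6}) = 5
G(24) = mex({0, 1, 2, 3, 4}) = 5
G(25) = mex({0, 1, 3, 4, 7}) = 2
G(26) = mex({0, 1, 3, 4, 5, 7}) = 2
G(27) = mex({0, 1, 3, 5}) = 2
G(28) = mex({0, 1, 2, 5}) = 3
G(29) = mex({0, 1, 2, 4, 5, 6}) = 3
G(30) = mex({1, 2, 4, 6}) = 0
G(31) = mex({0, 1, 2, 3, 4, 6}) = 5
G(32) = mex({1, 2, 3, 4, 7}) = 0
G(33) = mex({0, 3, 7}) = 1
G(34) = mex({0, 2, 3, 5, 7}) = 1
G(35) = mex({0, 2, 3, 5, 6}) = 1
G(36) = mex({0, 1, 2, 5, 6}) = 3
G(37) = mex({0, 1, 2, 4, 5, 6}) = 3
Therefore G(37) = 3.

3


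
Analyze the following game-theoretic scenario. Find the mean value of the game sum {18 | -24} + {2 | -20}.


G1 = {18 | -24}, G2 = {2 | -20}
Each is a switch {a | b} with numbers a > b; its mean value is (a + b)/2, and mean value is additive over game sums: m(G1 + G2) = m(G1) + m(G2).
Mean of G1 = (18 + (-24))/2 = -6/2 = -3
Mean of G2 = (2 + (-20))/2 = -18/2 = -9
Mean of G1 + G2 = -3 + -9 = -12

-12


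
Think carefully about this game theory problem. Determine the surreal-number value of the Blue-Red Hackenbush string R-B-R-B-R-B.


Edges (from ground): R-B-R-B-R-B
By Berlekamp's sign-expansion rule, a Blue-Red Hackenbush stalk has the value of the surreal number whose sign sequence is the edge sequence with B -> + and R -> -.
Sign sequence: -+-+-+
Trace the sign expansion in the surreal number tree, starting from 0:
Edge 1: R (sign -) -> bounds (-inf, 0), value = -1
Edge 2: B (sign +) -> bounds (-1, 0), value = -1/2
Edge 3: R (sign -) -> bounds (-1, -1/2), value = -3/4
Edge 4: B (sign +) -> bounds (-3/4, -1/2), value = -5/8
Edge 5: R (sign -) -> bounds (-3/4, -5/8), value = -11/16
Edge 6: B (sign +) -> bounds (-11/16, -5/8), value = -21/32
Game value = -21/32

-21/32


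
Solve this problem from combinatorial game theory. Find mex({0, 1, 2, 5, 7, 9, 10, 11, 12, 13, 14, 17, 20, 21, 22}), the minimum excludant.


Set = {0, 1, 2, 5, 7, 9, 10, 11, 12, 13, 14, 17, 20, 21, 22}
0 is in the set.
1 is in the set.
2 is in the set.
3 is NOT in the set. This is the mex.
mex = 3

3


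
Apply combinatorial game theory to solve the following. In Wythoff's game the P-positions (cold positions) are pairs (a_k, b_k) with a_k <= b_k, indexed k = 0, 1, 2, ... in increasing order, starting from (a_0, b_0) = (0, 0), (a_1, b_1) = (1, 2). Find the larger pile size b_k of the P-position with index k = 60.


By Wythoff's theorem, a_k = floor(k * phi) and b_k = floor(k * phi^2) = a_k + k, where phi = (1 + sqrt(5))/2 is the golden ratio.
phi = (1 + sqrt(5))/2 = 1.618034
phi^2 = phi + 1 = 2.618034
k = 60
k * phi^2 = 60 * 2.618034 = 157.082039
b_60 = floor(k * phi^2) = 157 (check: a_60 + k = 97 + 60 = 157)

157


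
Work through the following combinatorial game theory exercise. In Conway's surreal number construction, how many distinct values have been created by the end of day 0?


Day 0: {|} = 0 is born. Count = 1.
Day n: the number of surreal numbers born by day n is 2^(n+1) - 1.
By day 0: 2^1 - 1 = 1
By day 0: 1 surreal numbers.

1


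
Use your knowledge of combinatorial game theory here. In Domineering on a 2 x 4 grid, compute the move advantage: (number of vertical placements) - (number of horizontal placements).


Board is 2 x 4 (rows x cols).
Left (vertical) placements: (rows-1) * cols = 1 * 4 = 4
Right (horizontal) placements: rows * (cols-1) = 2 * 3 = 6
Advantage = Left - Right = 4 - 6 = -2

-2


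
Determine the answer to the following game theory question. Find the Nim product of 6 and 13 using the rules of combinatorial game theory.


Nim multiplication is bilinear over XOR: (u XOR v) * w = (u*w) XOR (v*w).
So we split each operand into its bit components and XOR the pairwise Nim products.
6 = 2 + 4 (as XOR of powers of 2).
13 = 1 + 4 + 8 (as XOR of powers of 2).
Using the standard Nim-product table on single bits:
  2*2 = 3,   2*4 = 8,   2*8 = 12,
  4*4 = 6,   4*8 = 11,  8*8 = 13,
and  1*x = x (identity), k*l = l*k (commutative).
Pairwise Nim products:
  2 * 1 = 2
  2 * 4 = 8
  2 * 8 = 12
  4 * 1 = 4
  4 * 4 = 6
  4 * 8 = 11
XOR them: 2 XOR 8 XOR 12 XOR 4 XOR 6 XOR 11 = 15.
Result: 6 * 13 = 15 (in Nim).

15


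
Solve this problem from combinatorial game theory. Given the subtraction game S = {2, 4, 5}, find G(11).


The subtraction set is S = {2, 4, 5}.
G(k) = mex{ G(k - s) : s in S, s <= k }. We compute iteratively: G(0) = 0.
G(1) = mex({}) = 0
G(2) = mex({0}) = 1
G(3) = mex({0}) = 1
G(4) = mex({0, 1}) = 2
G(5) = mex({0, 1}) = 2
G(6) = mex({0, 1, 2}) = 3
G(7) = mex({1, 2}) = 0
G(8) = mex({1, 2, 3}) = 0
G(9) = mex({0, 2}) = 1
G(10) = mex({0, 2, 3}) = 1
G(11) = mex({0, 1, 3}) = 2
Therefore G(11) = 2.

2


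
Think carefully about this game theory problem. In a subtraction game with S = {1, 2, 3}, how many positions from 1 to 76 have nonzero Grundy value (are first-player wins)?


Subtraction set S = {1, 2, 3}, so G(n) = n mod 4.
G(n) = 0 when n is a multiple of 4.
Multiples of 4 in [1, 76]: 19
N-positions (nonzero Grundy) = 76 - 19 = 57

57


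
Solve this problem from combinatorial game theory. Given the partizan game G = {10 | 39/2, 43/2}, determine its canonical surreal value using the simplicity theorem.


Left options: {10}, max = 10
Right options: {39/2, 43/2}, min = 39/2
All options are numbers and max(Left) < min(Right), so by the simplicity theorem the value is the simplest (earliest-born) number strictly between 10 and 39/2.
Integers 11 through 19 all lie strictly between 10 and 39/2.
Among integers, the simplest (lowest birthday = smallest |n|; 0 is born on day 0, +-n on day n) is 11.
No non-integer in the interval can be simpler: if x is a non-integer in the interval, then floor(x) or ceil(x) also lies in the interval (the interval contains an integer), and both are proper prefixes of x's sign expansion, i.e. born earlier. So the game value is 11.
Game value = 11

11


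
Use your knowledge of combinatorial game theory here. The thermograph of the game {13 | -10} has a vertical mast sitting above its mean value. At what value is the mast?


Game = {13 | -10}, a switch {a | b} with numbers a > b.
Its thermograph has left wall a - t and right wall b + t, which meet at t = (a - b)/2, where both equal (a + b)/2. So the mast (mean value) is at (a + b)/2.
Mean = (13 + (-10))/2 = 3/2 = 3/2

3/2


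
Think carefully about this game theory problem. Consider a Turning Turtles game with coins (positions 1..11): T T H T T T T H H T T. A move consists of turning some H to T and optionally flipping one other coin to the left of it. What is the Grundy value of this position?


Coins: T T H T T T T H H T T
Key fact: a single head at position k behaves exactly like a Nim heap of size k (turning it to T and optionally flipping a coin at j < k corresponds to moving the heap from k to j, or to 0), and heads combine as a disjunctive sum (two heads at the same place would cancel, matching j XOR j = 0). So the Nim-value is the XOR of the 1-indexed positions of the heads.
Face-up positions (1-indexed): [3, 8, 9]
XOR 0 with 3: 0 XOR 3 = 3
XOR 3 with 8: 3 XOR 8 = 11
XOR 11 with 9: 11 XOR 9 = 2
Nim-value = 2

2


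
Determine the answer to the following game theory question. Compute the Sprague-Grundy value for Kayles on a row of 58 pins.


Kayles: a move removes 1 or 2 adjacent pins from a contiguous row.
Removing pins from a row of k leaves two independent rows (a, b) with a + b = k - 1 (one pin) or a + b = k - 2 (two pins); an end removal gives a = 0.
By Sprague-Grundy, G(k) = mex{ G(a) XOR G(b) } over all these splits. G(0) = 0.
G(1): splits (0,0):0^0=0 -> mex({0}) = 1
G(2): splits (0,1):0^1=1 (0,0):0^0=0 -> mex({0, 1}) = 2
G(3): splits (0,2):0^2=2 (1,1):1^1=0 (0,1):0^1=1 -> mex({0, 1, 2}) = 3
G(4): splits (0,3):0^3=3 (1,2):1^2=3 (0,2):0^2=2 (1,1):1^1=0 -> mex({0, 2, 3}) = 1
G(5): splits (0,4):0^1=1 (1,3):1^3=2 (2,2):2^2=0 (0,3):0^3=3 (1,2):1^2=3 -> mex({0, 1, 2, 3}) = 4
G(6) = mex({0, 1, 2, 4}) = 3
G(7) = mex({0, 1, 3, 4, 5}) = 2
G(8) = mex({0, 2, 3, 5, 6}) = 1
G(9) = mex({0, 1, 2, 3, 6, 7}) = 4
G(10) = mex({0, 1, 3, 4, 5, 7}) = 2
G(11) = mex({0, 1, 2, 3, 4, 5}) = 6
G(12) = mex({0, 1, 2, 3, 5, 6, 7}) = 4
G(13) = mex({0, 2, 3, 4, 6, 7}) = 1
G(14) = mex({0, 1, 4, 5, 6, 7}) = 2
G(15) = mex({0, 1, 2, 3, 4, 5, 6}) = 7
G(16) = mex({0, 2, 3, 5, 6, 7}) = 1
G(17) = mex({0, 1, 2, 3, 5, 6, 7}) = 4
G(18) = mex({0, 1, 2, 4, 5, 6}) = 3
G(19) = mex({0, 1, 3, 4, 5, 7}) = 2
G(20) = mex({0, 2, 3, 4, 5, 6, 7}) = 1
G(21) = mex({0, 1, 2, 3, 5, 6, 7}) = 4
G(22) = mex({0, 1, 2, 3, 4, 5, 7}) = 6
G(23) = mex({0, 1, 2, 3, 4, 5, 6}) = 7
G(24) = mex({0, 1, 2, 3, 5, 6, 7}) = 4
G(25) = mex({0, 2, 3, 4, 6, 7}) = 1
G(26) = mex({0, 1, 3, 4, 5, 6, 7}) = 2
G(27) = mex({0, 1, 2, 3, 4, 5, 6, 7}) = 8
G(28) = mex({0, 1, 2, 3, 4, 6, 7, 8}) = 5
G(29) = mex({0, 1, 2, 3, 5, 6, 7, 8, 9}) = 4
G(30) = mex({0, 1, 2, 3, 4, 5, 6, 9, 10}) = 7
G(31) = mex({0, 1, 3, 4, 5, 7, 10, 11}) = 2
G(32) = mex({0, 2, 3, 4, 5, 6, 7, 9, 11}) = 1
G(33) = mex({0, 1, 2, 3, 4, 5, 6, 7, 9, 12}) = 8
G(34) = mex({0, 1, 2, 3, 4, 5, 7, 8, 11, 12}) = 6
G(35) = mex({0, 1, 2, 3, 4, 5, 6, 8, 9, 10, 11}) = 7
G(36) = mex({0, 1, 2, 3, 5, 6, 7, 9, 10}) = 4
G(37) = mex({0, 2, 3, 4, 6, 7, 9, 10, 11, 12}) = 1
G(38) = mex({0, 1, 3, 4, 5, 6, 7, 9, 10, 11, 12}) = 2
G(39) = mex({0, 1, 2, 4, 5, 6, 7, 9, 10, 12, 14}) = 3
G(40) = mex({0, 2, 3, 4, 6, 7, 11, 12, 14}) = 1
G(41) = mex({0, 1, 2, 3, 5, 6, 7, 9, 10, 11, 12}) = 4
G(42) = mex({0, 1, 2, 3, 4, 5, 6, 9, 10}) = 7
G(43) = mex({0, 1, 3, 4, 5, 7, 9, 10, 12, 15}) = 2
G(44) = mex({0, 2, 3, 4, 5, 6, 7, 9, 10, 12, 15}) = 1
G(45) = mex({0, 1, 2, 3, 4, 5, 6, 7, 9, 10, 12, 14}) = 8
G(46) = mex({0, 1, 3, 4, 5, 7, 8, 11, 12, 14}) = 2
G(47) = mex({0, 1, 2, 3, 4, 5, 6, 8, 9, 10, 11, 12}) = 7
G(48) = mex({0, 1, 2, 3, 5, 6, 7, 9, 10}) = 4
G(49) = mex({0, 2, 3, 4, 6, 7, 9, 10, 11, 12, 15}) = 1
G(50) = mex({0, 1, 4, 5, 6, 7, 9, 11, 12, 14, 15}) = 2
G(51) = mex({0, 1, 2, 3, 4, 5, 6, 7, 9, 12, 14, 15}) = 8
G(52) = mex({0, 2, 3, 4, 5, 6, 7, 8, 11, 12, 15}) = 1
G(53) = mex({0, 1, 2, 3, 5, 6, 7, 8, 9, 10, 11, 12}) = 4
G(54) = mex({0, 1, 2, 3, 4, 5, 6, 9, 10}) = 7
G(55) = mex({0, 1, 3, 4, 5, 7, 9, 10, 11, 12}) = 2
G(56) = mex({0, 2, 3, 4, 5, 6, 7, 9, 10, 11, 12, 13, 14}) = 1
G(57) = mex({0, 1, 2, 3, 5, 6, 7, 9, 10, 12, 13, 14, 15}) = 4
G(58) = mex({0, 1, 3, 4, 5, 7, 11, 12, 14, 15}) = 2
Therefore G(58) = 2.

2


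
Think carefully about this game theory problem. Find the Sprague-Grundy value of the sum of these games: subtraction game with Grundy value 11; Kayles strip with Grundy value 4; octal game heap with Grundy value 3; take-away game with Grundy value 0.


By the Sprague-Grundy theorem, the Grundy value of a sum of games is the XOR of individual Grundy values.
subtraction game: Grundy value = 11. Running XOR: 0 XOR 11 = 11
Kayles strip: Grundy value = 4. Running XOR: 11 XOR 4 = 15
octal game heap: Grundy value = 3. Running XOR: 15 XOR 3 = 12
take-away game: Grundy value = 0. Running XOR: 12 XOR 0 = 12
The combined Grundy value is 12.

12


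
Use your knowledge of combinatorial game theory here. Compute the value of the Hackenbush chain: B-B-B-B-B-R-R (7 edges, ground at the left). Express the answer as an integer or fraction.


Edges (from ground): B-B-B-B-B-R-R
By Berlekamp's sign-expansion rule, a Blue-Red Hackenbush stalk has the value of the surreal number whose sign sequence is the edge sequence with B -> + and R -> -.
Sign sequence: +++++--
Trace the sign expansion in the surreal number tree, starting from 0:
Edge 1: B (sign +) -> bounds (0, +inf), value = 1
Edge 2: B (sign +) -> bounds (1, +inf), value = 2
Edge 3: B (sign +) -> bounds (2, +inf), value = 3
Edge 4: B (sign +) -> bounds (3, +inf), value = 4
Edge 5: B (sign +) -> bounds (4, +inf), value = 5
Edge 6: R (sign -) -> bounds (4, 5), value = 9/2
Edge 7: R (sign -) -> bounds (4, 9/2), value = 17/4
Game value = 17/4

17/4


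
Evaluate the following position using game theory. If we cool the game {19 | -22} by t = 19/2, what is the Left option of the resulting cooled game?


Original game: {19 | -22} (a switch {a | b} with a > b).
Cooling by t (for t below the temperature (a - b)/2 = 41/2) taxes each move by t: {a | b} cooled by t is {a - t | b + t}.
Cooling amount: t = 19/2
Cooled Left option: 19 - 19/2 = 19/2
Cooled Right option: -22 + 19/2 = -25/2
Cooled game: {19/2 | -25/2}
Left option = 19/2

19/2


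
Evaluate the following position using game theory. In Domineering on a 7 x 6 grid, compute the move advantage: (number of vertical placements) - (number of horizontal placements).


Board is 7 x 6 (rows x cols).
Left (vertical) placements: (rows-1) * cols = 6 * 6 = 36
Right (horizontal) placements: rows * (cols-1) = 7 * 5 = 35
Advantage = Left - Right = 36 - 35 = 1

1


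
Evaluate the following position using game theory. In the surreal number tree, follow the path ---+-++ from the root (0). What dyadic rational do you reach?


Sign expansion: ---+-++
Rule: track bounds (lo, hi), initially (-inf, +inf). On '+', the current value becomes lo and we move to the simplest number in (value, hi): value + 1 if hi = +inf, otherwise the midpoint (value + hi)/2. On '-', the current value becomes hi and we move to value - 1 if lo = -inf, otherwise the midpoint (lo + value)/2.
Start at 0.
Step 1: sign = -, move left. Bounds: (-inf, 0). Value = -1
Step 2: sign = -, move left. Bounds: (-inf, -1). Value = -2
Step 3: sign = -, move left. Bounds: (-inf, -2). Value = -3
Step 4: sign = +, move right. Bounds: (-3, -2). Value = -5/2
Step 5: sign = -, move left. Bounds: (-3, -5/2). Value = -11/4
Step 6: sign = +, move right. Bounds: (-11/4, -5/2). Value = -21/8
Step 7: sign = +, move right. Bounds: (-21/8, -5/2). Value = -41/16
The surreal number with sign expansion ---+-++ is -41/16.

-41/16


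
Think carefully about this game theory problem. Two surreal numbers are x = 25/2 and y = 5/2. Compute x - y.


x = 25/2, y = 5/2
Converting to common denominator: 2
x = 25/2, y = 5/2
x - y = 25/2 - 5/2 = 10

10


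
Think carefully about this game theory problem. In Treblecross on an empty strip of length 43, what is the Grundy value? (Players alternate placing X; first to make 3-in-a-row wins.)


Treblecross: place X on empty cells; 3-in-a-row wins.
Playing within two cells of an existing X lets the opponent win at once, so sensible play treats the cells i-2..i+2 around each X as dead. The player left with no safe cell loses, so this is a normal-play take-away game on strips of safe cells.
Placing X at cell i (0-indexed) of a strip of k safe cells leaves independent strips of sizes max(0, i-2) and max(0, k-i-3). Hence G(k) = mex{ G(max(0,i-2)) XOR G(max(0,k-i-3)) : 0 <= i < k }, with G(0) = 0.
G(1): splits (0,0):0^0=0 -> mex({0}) = 1
G(2): splits (0,0):0^0=0 -> mex({0}) = 1
G(3): splits (0,0):0^0=0 -> mex({0}) = 1
G(4): splits (0,1):0^1=1 (0,0):0^0=0 -> mex({0, 1}) = 2
G(5): splits (0,2):0^1=1 (0,1):0^1=1 (0,0):0^0=0 -> mex({0, 1}) = 2
G(6) = mex({1}) = 0
G(7) = mex({0, 1, 2}) = 3
G(8) = mex({0, 1, 2}) = 3
G(9) = mex({0, 2}) = 1
G(10) = mex({0, 2, 3}) = 1
G(11) = mex({0, 3}) = 1
G(12) = mex({1, 3}) = 0
G(13) = mex({0, 1, 2, 3}) = 4
G(14) = mex({0, 1, 2}) = 3
G(15) = mex({0, 1, 2}) = 3
G(16) = mex({0, 1, 2, 4}) = 3
G(17) = mex({0, 1, 3, 4}) = 2
G(18) = mex({0, 1, 3, 4}) = 2
G(19) = mex({0, 1, 3, 5}) = 2
G(20) = mex({0, 1, 2, 3, 5}) = 4
G(21) = mex({0, 1, 2, 3, 5}) = 4
G(22) = mex({1, 2, 6}) = 0
G(23) = mex({0, 1, 2, 3, 4, 6}) = 5
G(24) = mex({0, 1, 2, 3, 4}) = 5
G(25) = mex({0, 1, 3, 4, 7}) = 2
G(26) = mex({0, 1, 3, 4, 5, 7}) = 2
G(27) = mex({0, 1, 3, 5}) = 2
G(28) = mex({0, 1, 2, 5}) = 3
G(29) = mex({0, 1, 2, 4, 5, 6}) = 3
G(30) = mex({1, 2, 4, 6}) = 0
G(31) = mex({0, 1, 2, 3, 4, 6}) = 5
G(32) = mex({1, 2, 3, 4, 7}) = 0
G(33) = mex({0, 3, 7}) = 1
G(34) = mex({0, 2, 3, 5, 7}) = 1
G(35) = mex({0, 2, 3, 5, 6}) = 1
G(36) = mex({0, 1, 2, 5, 6}) = 3
G(37) = mex({0, 1, 2, 4, 5, 6}) = 3
G(38) = mex({0, 1, 2, 4}) = 3
G(39) = mex({0, 1, 2, 3, 4, 7}) = 5
G(40) = mex({0, 1, 2, 3, 4, 5, 7}) = 6
G(41) = mex({0, 1, 2, 3, 5, 7}) = 4
G(42) = mex({0, 1, 2, 3, 5, 6, 7}) = 4
G(43) = mex({0, 2, 3, 5, 6}) = 1
Therefore G(43) = 1.

1


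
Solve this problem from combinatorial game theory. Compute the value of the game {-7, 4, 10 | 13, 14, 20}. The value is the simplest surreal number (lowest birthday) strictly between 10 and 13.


Left options: {-7, 4, 10}, max = 10
Right options: {13, 14, 20}, min = 13
All options are numbers and max(Left) < min(Right), so by the simplicity theorem the value is the simplest (earliest-born) number strictly between 10 and 13.
Integers 11 through 12 all lie strictly between 10 and 13.
Among integers, the simplest (lowest birthday = smallest |n|; 0 is born on day 0, +-n on day n) is 11.
No non-integer in the interval can be simpler: if x is a non-integer in the interval, then floor(x) or ceil(x) also lies in the interval (the interval contains an integer), and both are proper prefixes of x's sign expansion, i.e. born earlier. So the game value is 11.
Game value = 11

11


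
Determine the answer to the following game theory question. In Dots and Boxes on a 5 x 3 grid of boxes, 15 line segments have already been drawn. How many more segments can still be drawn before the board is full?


Grid: 5 x 3 boxes, i.e. 6 rows and 4 columns of dots.
Horizontal edges: (rows + 1) * cols = 6 * 3 = 18
Vertical edges: rows * (cols + 1) = 5 * 4 = 20
Total edges: 18 + 20 = 38
Edges drawn: 15
Remaining: 38 - 15 = 23

23


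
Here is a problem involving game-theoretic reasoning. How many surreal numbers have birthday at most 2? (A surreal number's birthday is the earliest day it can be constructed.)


Day 0: {|} = 0 is born. Count = 1.
Day n: the number of surreal numbers born by day n is 2^(n+1) - 1.
By day 0: 2^1 - 1 = 1
By day 1: 2^2 - 1 = 3
By day 2: 2^3 - 1 = 7
By day 2: 7 surreal numbers.

7


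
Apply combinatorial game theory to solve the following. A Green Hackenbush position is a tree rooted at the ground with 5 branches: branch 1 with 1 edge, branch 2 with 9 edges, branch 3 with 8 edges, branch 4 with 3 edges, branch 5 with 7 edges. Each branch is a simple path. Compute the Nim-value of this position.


The tree has 5 branches from the ground vertex.
In Green Hackenbush, the Nim-value of a simple path of length k is k.
Branch 1: length 1, Nim-value = 1
Branch 2: length 9, Nim-value = 9
Branch 3: length 8, Nim-value = 8
Branch 4: length 3, Nim-value = 3
Branch 5: length 7, Nim-value = 7
Total Nim-value = XOR of all branch values:
0 XOR 1 = 1
1 XOR 9 = 8
8 XOR 8 = 0
0 XOR 3 = 3
3 XOR 7 = 4
Nim-value of the tree = 4

4


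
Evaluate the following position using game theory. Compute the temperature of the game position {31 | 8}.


The game is {31 | 8}, a switch {a | b} with numbers a > b.
Cooling {a | b} by t gives {a - t | b + t}, which stops being hot when a - t = b + t, i.e. at t = (a - b)/2. So the temperature of a switch is (a - b)/2.
Temperature = (Left option - Right option) / 2
= (31 - (8)) / 2
= 23 / 2
= 23/2

23/2


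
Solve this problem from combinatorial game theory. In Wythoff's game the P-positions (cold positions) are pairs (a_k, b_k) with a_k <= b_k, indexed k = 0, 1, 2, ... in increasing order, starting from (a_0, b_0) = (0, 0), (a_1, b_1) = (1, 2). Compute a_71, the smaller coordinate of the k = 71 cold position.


By Wythoff's theorem, a_k = floor(k * phi) and b_k = floor(k * phi^2) = a_k + k, where phi = (1 + sqrt(5))/2 is the golden ratio.
phi = (1 + sqrt(5))/2 = 1.618034
k = 71
k * phi = 71 * 1.618034 = 114.880413
a_71 = floor(k * phi) = 114

114


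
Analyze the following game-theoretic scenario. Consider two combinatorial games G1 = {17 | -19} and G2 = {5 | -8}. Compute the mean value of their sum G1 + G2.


G1 = {17 | -19}, G2 = {5 | -8}
Each is a switch {a | b} with numbers a > b; its mean value is (a + b)/2, and mean value is additive over game sums: m(G1 + G2) = m(G1) + m(G2).
Mean of G1 = (17 + (-19))/2 = -2/2 = -1
Mean of G2 = (5 + (-8))/2 = -3/2 = -3/2
Mean of G1 + G2 = -1 + -3/2 = -5/2

-5/2


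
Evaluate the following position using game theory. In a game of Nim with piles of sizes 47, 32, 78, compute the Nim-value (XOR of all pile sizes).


We need the XOR (exclusive or) of all pile sizes.
After XOR-ing pile 1 (size 47): 0 XOR 47 = 47
After XOR-ing pile 2 (size 32): 47 XOR 32 = 15
After XOR-ing pile 3 (size 78): 15 XOR 78 = 65
The Nim-value of this position is 65.

65


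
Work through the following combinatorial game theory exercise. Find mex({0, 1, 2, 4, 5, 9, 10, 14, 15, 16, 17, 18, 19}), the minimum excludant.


Set = {0, 1, 2, 4, 5, 9, 10, 14, 15, 16, 17, 18, 19}
0 is in the set.
1 is in the set.
2 is in the set.
3 is NOT in the set. This is the mex.
mex = 3

3


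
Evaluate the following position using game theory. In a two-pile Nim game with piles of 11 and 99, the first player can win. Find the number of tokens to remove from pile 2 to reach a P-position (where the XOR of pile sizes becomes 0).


Piles: 11 and 99
Current XOR: 11 XOR 99 = 104 (non-zero, so this is an N-position).
To make the XOR zero, we need to find a move that balances the piles.
For pile 2 (size 99): target = 99 XOR 104 = 11
We reduce pile 2 from 99 to 11.
Tokens removed: 99 - 11 = 88
Verification: 11 XOR 11 = 0

88


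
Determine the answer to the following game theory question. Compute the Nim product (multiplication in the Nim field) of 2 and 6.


Nim multiplication is bilinear over XOR: (u XOR v) * w = (u*w) XOR (v*w).
So we split each operand into its bit components and XOR the pairwise Nim products.
2 = 2 (as XOR of powers of 2).
6 = 2 + 4 (as XOR of powers of 2).
Using the standard Nim-product table on single bits:
  2*2 = 3,   2*4 = 8,   2*8 = 12,
  4*4 = 6,   4*8 = 11,  8*8 = 13,
and  1*x = x (identity), k*l = l*k (commutative).
Pairwise Nim products:
  2 * 2 = 3
  2 * 4 = 8
XOR them: 3 XOR 8 = 11.
Result: 2 * 6 = 11 (in Nim).

11


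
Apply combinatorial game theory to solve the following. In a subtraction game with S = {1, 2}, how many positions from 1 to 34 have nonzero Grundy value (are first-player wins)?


Subtraction set S = {1, 2}, so G(n) = n mod 3.
G(n) = 0 when n is a multiple of 3.
Multiples of 3 in [1, 34]: 11
N-positions (nonzero Grundy) = 34 - 11 = 23

23


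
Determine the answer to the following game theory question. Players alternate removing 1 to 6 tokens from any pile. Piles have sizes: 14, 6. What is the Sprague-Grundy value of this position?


Subtraction set: {1, 2, 3, 4, 5, 6}
For this subtraction set, G(n) = n mod 7 (period = max + 1 = 7).
Pile 1 (size 14): G(14) = 14 mod 7 = 0
Pile 2 (size 6): G(6) = 6 mod 7 = 6
Total Grundy value = XOR of all: 0 XOR 6 = 6

6


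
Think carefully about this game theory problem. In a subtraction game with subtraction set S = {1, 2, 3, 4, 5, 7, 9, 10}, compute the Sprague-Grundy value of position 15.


The subtraction set is S = {1, 2, 3, 4, 5, 7, 9, 10}.
G(k) = mex{ G(k - s) : s in S, s <= k }. We compute iteratively: G(0) = 0.
G(1) = mex({0}) = 1
G(2) = mex({0, 1}) = 2
G(3) = mex({0, 1, 2}) = 3
G(4) = mex({0, 1, 2, 3}) = 4
G(5) = mex({0, 1, 2, 3, 4}) = 5
G(6) = mex({1, 2, 3, 4, 5}) = 0
G(7) = mex({0, 2, 3, 4, 5}) = 1
G(8) = mex({0, 1, 3, 4, 5}) = 2
G(9) = mex({0, 1, 2, 4, 5}) = 3
G(10) = mex({0, 1, 2, 3, 5}) = 4
G(11) = mex({0, 1, 2, 3, 4}) = 5
G(12) = mex({1, 2, 3, 4, 5}) = 0
G(13) = mex({0, 2, 3, 4, 5}) = 1
G(14) = mex({0, 1, 3, 4, 5}) = 2
G(15) = mex({0, 1, 2, 4, 5}) = 3
Therefore G(15) = 3.

3


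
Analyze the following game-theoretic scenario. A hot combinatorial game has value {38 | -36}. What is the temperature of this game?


The game is {38 | -36}, a switch {a | b} with numbers a > b.
Cooling {a | b} by t gives {a - t | b + t}, which stops being hot when a - t = b + t, i.e. at t = (a - b)/2. So the temperature of a switch is (a - b)/2.
Temperature = (Left option - Right option) / 2
= (38 - (-36)) / 2
= 74 / 2
= 37

37


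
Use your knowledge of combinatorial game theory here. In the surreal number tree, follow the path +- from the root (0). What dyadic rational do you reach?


Sign expansion: +-
Rule: track bounds (lo, hi), initially (-inf, +inf). On '+', the current value becomes lo and we move to the simplest number in (value, hi): value + 1 if hi = +inf, otherwise the midpoint (value + hi)/2. On '-', the current value becomes hi and we move to value - 1 if lo = -inf, otherwise the midpoint (lo + value)/2.
Start at 0.
Step 1: sign = +, move right. Bounds: (0, +inf). Value = 1
Step 2: sign = -, move left. Bounds: (0, 1). Value = 1/2
The surreal number with sign expansion +- is 1/2.

1/2


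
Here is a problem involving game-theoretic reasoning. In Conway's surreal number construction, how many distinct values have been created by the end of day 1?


Day 0: {|} = 0 is born. Count = 1.
Day n: the number of surreal numbers born by day n is 2^(n+1) - 1.
By day 0: 2^1 - 1 = 1
By day 1: 2^2 - 1 = 3
By day 1: 3 surreal numbers.

3
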